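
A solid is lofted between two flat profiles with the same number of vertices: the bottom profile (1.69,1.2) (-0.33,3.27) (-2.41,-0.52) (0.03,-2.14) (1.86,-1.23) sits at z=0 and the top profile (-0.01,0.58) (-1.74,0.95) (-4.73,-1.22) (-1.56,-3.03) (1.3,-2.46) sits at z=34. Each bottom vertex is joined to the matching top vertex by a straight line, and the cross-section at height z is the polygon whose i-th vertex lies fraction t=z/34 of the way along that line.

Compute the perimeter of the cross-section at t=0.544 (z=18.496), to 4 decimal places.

Cross-section at t=0.544: each vertex is (1-t)·p0[i] + t·p1[i].
  v1: (1-0.544)·(1.69,1.2) + 0.544·(-0.01,0.58) = (0.7652,0.8627)
  v2: (1-0.544)·(-0.33,3.27) + 0.544·(-1.74,0.95) = (-1.0970,2.0079)
  v3: (1-0.544)·(-2.41,-0.52) + 0.544·(-4.73,-1.22) = (-3.6721,-0.9008)
  v4: (1-0.544)·(0.03,-2.14) + 0.544·(-1.56,-3.03) = (-0.8350,-2.6242)
  v5: (1-0.544)·(1.86,-1.23) + 0.544·(1.3,-2.46) = (1.5554,-1.8991)
Perimeter = Σ |v_{i+1} − v_i|:
  edge 1→2: √(-1.8622² + 1.1452²) = 2.1862 (running 2.1862)
  edge 2→3: √(-2.5750² + -2.9087²) = 3.8848 (running 6.0710)
  edge 3→4: √(2.8371² + -1.7234²) = 3.3195 (running 9.3905)
  edge 4→5: √(2.3903² + 0.7250²) = 2.4979 (running 11.8883)
  edge 5→1: √(-0.7902² + 2.7618²) = 2.8726 (running 14.7610)
Perimeter = 14.7610

Perimeter at t=0.544: 14.7610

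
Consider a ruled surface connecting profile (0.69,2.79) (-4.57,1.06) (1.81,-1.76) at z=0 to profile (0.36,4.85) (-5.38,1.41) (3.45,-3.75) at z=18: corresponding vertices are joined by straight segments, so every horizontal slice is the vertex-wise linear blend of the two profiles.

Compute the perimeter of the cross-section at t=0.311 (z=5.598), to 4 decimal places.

Cross-section at t=0.311: each vertex is (1-t)·p0[i] + t·p1[i].
  v1: (1-0.311)·(0.69,2.79) + 0.311·(0.36,4.85) = (0.5874,3.4307)
  v2: (1-0.311)·(-4.57,1.06) + 0.311·(-5.38,1.41) = (-4.8219,1.1688)
  v3: (1-0.311)·(1.81,-1.76) + 0.311·(3.45,-3.75) = (2.3200,-2.3789)
Perimeter = Σ |v_{i+1} − v_i|:
  edge 1→2: √(-5.4093² + -2.2618²) = 5.8631 (running 5.8631)
  edge 2→3: √(7.1420² + -3.5477²) = 7.9746 (running 13.8377)
  edge 3→1: √(-1.7327² + 5.8095²) = 6.0624 (running 19.9001)
Perimeter = 19.9001

Perimeter at t=0.311: 19.9001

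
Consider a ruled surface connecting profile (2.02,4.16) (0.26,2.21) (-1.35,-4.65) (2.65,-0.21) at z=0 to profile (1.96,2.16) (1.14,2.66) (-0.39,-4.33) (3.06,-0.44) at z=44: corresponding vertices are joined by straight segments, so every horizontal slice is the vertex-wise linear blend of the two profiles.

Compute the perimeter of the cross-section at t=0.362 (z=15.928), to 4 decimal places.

Perimeter at t=0.362: 18.3684

Cross-section at t=0.362: each vertex is (1-t)·p0[i] + t·p1[i].
  v1: (1-0.362)·(2.02,4.16) + 0.362·(1.96,2.16) = (1.9983,3.4360)
  v2: (1-0.362)·(0.26,2.21) + 0.362·(1.14,2.66) = (0.5786,2.3729)
  v3: (1-0.362)·(-1.35,-4.65) + 0.362·(-0.39,-4.33) = (-1.0025,-4.5342)
  v4: (1-0.362)·(2.65,-0.21) + 0.362·(3.06,-0.44) = (2.7984,-0.2933)
Perimeter = Σ |v_{i+1} − v_i|:
  edge 1→2: √(-1.4197² + -1.0631²) = 1.7736 (running 1.7736)
  edge 2→3: √(-1.5810² + -6.9071²) = 7.0857 (running 8.8593)
  edge 3→4: √(3.8009² + 4.2409²) = 5.6949 (running 14.5543)
  edge 4→1: √(-0.8001² + 3.7293²) = 3.8141 (running 18.3684)
Perimeter = 18.3684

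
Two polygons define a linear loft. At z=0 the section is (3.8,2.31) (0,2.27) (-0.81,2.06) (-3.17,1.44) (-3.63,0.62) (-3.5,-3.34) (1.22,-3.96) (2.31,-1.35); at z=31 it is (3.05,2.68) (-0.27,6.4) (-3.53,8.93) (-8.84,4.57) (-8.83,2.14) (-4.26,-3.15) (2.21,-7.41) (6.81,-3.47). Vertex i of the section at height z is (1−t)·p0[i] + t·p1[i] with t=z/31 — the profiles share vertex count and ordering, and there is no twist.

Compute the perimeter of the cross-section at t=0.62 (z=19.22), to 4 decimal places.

Cross-section at t=0.62: each vertex is (1-t)·p0[i] + t·p1[i].
  v1: (1-0.62)·(3.8,2.31) + 0.62·(3.05,2.68) = (3.3350,2.5394)
  v2: (1-0.62)·(0,2.27) + 0.62·(-0.27,6.4) = (-0.1674,4.8306)
  v3: (1-0.62)·(-0.81,2.06) + 0.62·(-3.53,8.93) = (-2.4964,6.3194)
  v4: (1-0.62)·(-3.17,1.44) + 0.62·(-8.84,4.57) = (-6.6854,3.3806)
  v5: (1-0.62)·(-3.63,0.62) + 0.62·(-8.83,2.14) = (-6.8540,1.5624)
  v6: (1-0.62)·(-3.5,-3.34) + 0.62·(-4.26,-3.15) = (-3.9712,-3.2222)
  v7: (1-0.62)·(1.22,-3.96) + 0.62·(2.21,-7.41) = (1.8338,-6.0990)
  v8: (1-0.62)·(2.31,-1.35) + 0.62·(6.81,-3.47) = (5.1000,-2.6644)
Perimeter = Σ |v_{i+1} − v_i|:
  edge 1→2: √(-3.5024² + 2.2912²) = 4.1853 (running 4.1853)
  edge 2→3: √(-2.3290² + 1.4888²) = 2.7642 (running 6.9495)
  edge 3→4: √(-4.1890² + -2.9388²) = 5.1171 (running 12.0665)
  edge 4→5: √(-0.1686² + -1.8182²) = 1.8260 (running 13.8925)
  edge 5→6: √(2.8828² + -4.7846²) = 5.5860 (running 19.4785)
  edge 6→7: √(5.8050² + -2.8768²) = 6.4787 (running 25.9572)
  edge 7→8: √(3.2662² + 3.4346²) = 4.7397 (running 30.6969)
  edge 8→1: √(-1.7650² + 5.2038²) = 5.4950 (running 36.1919)
Perimeter = 36.1919

Perimeter at t=0.62: 36.1919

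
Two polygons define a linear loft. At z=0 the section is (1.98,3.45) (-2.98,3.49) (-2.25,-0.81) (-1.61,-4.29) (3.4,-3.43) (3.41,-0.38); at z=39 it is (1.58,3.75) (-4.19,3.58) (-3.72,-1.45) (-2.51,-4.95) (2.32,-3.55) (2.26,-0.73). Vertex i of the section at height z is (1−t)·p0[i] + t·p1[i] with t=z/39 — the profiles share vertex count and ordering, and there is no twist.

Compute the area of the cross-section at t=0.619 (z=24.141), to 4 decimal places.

Area at t=0.619: 43.3660

Cross-section at t=0.619: each vertex is (1-t)·p0[i] + t·p1[i].
  v1: (1-0.619)·(1.98,3.45) + 0.619·(1.58,3.75) = (1.7324,3.6357)
  v2: (1-0.619)·(-2.98,3.49) + 0.619·(-4.19,3.58) = (-3.7290,3.5457)
  v3: (1-0.619)·(-2.25,-0.81) + 0.619·(-3.72,-1.45) = (-3.1599,-1.2062)
  v4: (1-0.619)·(-1.61,-4.29) + 0.619·(-2.51,-4.95) = (-2.1671,-4.6985)
  v5: (1-0.619)·(3.4,-3.43) + 0.619·(2.32,-3.55) = (2.7315,-3.5043)
  v6: (1-0.619)·(3.41,-0.38) + 0.619·(2.26,-0.73) = (2.6982,-0.5967)
Shoelace sum Σ(x_i·y_{i+1} − x_{i+1}·y_i):
  i=1: 1.7324·3.5457 − -3.7290·3.6357 = +19.7001 (running +19.7001)
  i=2: -3.7290·-1.2062 − -3.1599·3.5457 = +15.7020 (running +35.4020)
  i=3: -3.1599·-4.6985 − -2.1671·-1.2062 = +12.2332 (running +47.6352)
  i=4: -2.1671·-3.5043 − 2.7315·-4.6985 = +20.4281 (running +68.0633)
  i=5: 2.7315·-0.5967 − 2.6982·-3.5043 = +7.8253 (running +75.8886)
  i=6: 2.6982·3.6357 − 1.7324·-0.5967 = +10.8433 (running +86.7319)
Area = |Σ|/2 = |86.7319|/2 = 43.3660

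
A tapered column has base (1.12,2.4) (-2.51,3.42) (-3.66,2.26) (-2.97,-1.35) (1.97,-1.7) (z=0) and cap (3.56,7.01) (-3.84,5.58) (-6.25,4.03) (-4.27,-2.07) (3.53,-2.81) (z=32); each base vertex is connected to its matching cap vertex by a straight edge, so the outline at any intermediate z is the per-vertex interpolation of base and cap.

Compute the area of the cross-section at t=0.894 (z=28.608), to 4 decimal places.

Area at t=0.894: 68.0022

Cross-section at t=0.894: each vertex is (1-t)·p0[i] + t·p1[i].
  v1: (1-0.894)·(1.12,2.4) + 0.894·(3.56,7.01) = (3.3014,6.5213)
  v2: (1-0.894)·(-2.51,3.42) + 0.894·(-3.84,5.58) = (-3.6990,5.3510)
  v3: (1-0.894)·(-3.66,2.26) + 0.894·(-6.25,4.03) = (-5.9755,3.8424)
  v4: (1-0.894)·(-2.97,-1.35) + 0.894·(-4.27,-2.07) = (-4.1322,-1.9937)
  v5: (1-0.894)·(1.97,-1.7) + 0.894·(3.53,-2.81) = (3.3646,-2.6923)
Shoelace sum Σ(x_i·y_{i+1} − x_{i+1}·y_i):
  i=1: 3.3014·5.3510 − -3.6990·6.5213 = +41.7883 (running +41.7883)
  i=2: -3.6990·3.8424 − -5.9755·5.3510 = +17.7619 (running +59.5502)
  i=3: -5.9755·-1.9937 − -4.1322·3.8424 = +27.7906 (running +87.3408)
  i=4: -4.1322·-2.6923 − 3.3646·-1.9937 = +17.8333 (running +105.1741)
  i=5: 3.3646·6.5213 − 3.3014·-2.6923 = +30.8303 (running +136.0044)
Area = |Σ|/2 = |136.0044|/2 = 68.0022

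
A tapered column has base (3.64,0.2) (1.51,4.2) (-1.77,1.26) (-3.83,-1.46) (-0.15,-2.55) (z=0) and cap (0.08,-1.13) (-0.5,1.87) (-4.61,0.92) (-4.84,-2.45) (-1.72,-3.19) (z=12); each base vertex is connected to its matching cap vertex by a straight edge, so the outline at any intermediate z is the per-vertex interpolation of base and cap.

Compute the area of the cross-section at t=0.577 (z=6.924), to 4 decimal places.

Area at t=0.577: 21.2090

Cross-section at t=0.577: each vertex is (1-t)·p0[i] + t·p1[i].
  v1: (1-0.577)·(3.64,0.2) + 0.577·(0.08,-1.13) = (1.5859,-0.5674)
  v2: (1-0.577)·(1.51,4.2) + 0.577·(-0.5,1.87) = (0.3502,2.8556)
  v3: (1-0.577)·(-1.77,1.26) + 0.577·(-4.61,0.92) = (-3.4087,1.0638)
  v4: (1-0.577)·(-3.83,-1.46) + 0.577·(-4.84,-2.45) = (-4.4128,-2.0312)
  v5: (1-0.577)·(-0.15,-2.55) + 0.577·(-1.72,-3.19) = (-1.0559,-2.9193)
Shoelace sum Σ(x_i·y_{i+1} − x_{i+1}·y_i):
  i=1: 1.5859·2.8556 − 0.3502·-0.5674 = +4.7273 (running +4.7273)
  i=2: 0.3502·1.0638 − -3.4087·2.8556 = +10.1064 (running +14.8337)
  i=3: -3.4087·-2.0312 − -4.4128·1.0638 = +11.6182 (running +26.4519)
  i=4: -4.4128·-2.9193 − -1.0559·-2.0312 = +10.7374 (running +37.1893)
  i=5: -1.0559·-0.5674 − 1.5859·-2.9193 = +5.2288 (running +42.4180)
Area = |Σ|/2 = |42.4180|/2 = 21.2090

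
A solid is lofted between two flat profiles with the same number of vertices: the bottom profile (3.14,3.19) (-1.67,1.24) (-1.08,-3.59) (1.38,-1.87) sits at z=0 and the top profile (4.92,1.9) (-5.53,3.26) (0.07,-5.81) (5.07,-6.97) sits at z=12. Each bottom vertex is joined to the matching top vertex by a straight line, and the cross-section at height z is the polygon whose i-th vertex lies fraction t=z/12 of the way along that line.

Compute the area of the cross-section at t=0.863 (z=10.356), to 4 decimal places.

Cross-section at t=0.863: each vertex is (1-t)·p0[i] + t·p1[i].
  v1: (1-0.863)·(3.14,3.19) + 0.863·(4.92,1.9) = (4.6761,2.0767)
  v2: (1-0.863)·(-1.67,1.24) + 0.863·(-5.53,3.26) = (-5.0012,2.9833)
  v3: (1-0.863)·(-1.08,-3.59) + 0.863·(0.07,-5.81) = (-0.0876,-5.5059)
  v4: (1-0.863)·(1.38,-1.87) + 0.863·(5.07,-6.97) = (4.5645,-6.2713)
Shoelace sum Σ(x_i·y_{i+1} − x_{i+1}·y_i):
  i=1: 4.6761·2.9833 − -5.0012·2.0767 = +24.3362 (running +24.3362)
  i=2: -5.0012·-5.5059 − -0.0876·2.9833 = +27.7970 (running +52.1332)
  i=3: -0.0876·-6.2713 − 4.5645·-5.5059 = +25.6804 (running +77.8136)
  i=4: 4.5645·2.0767 − 4.6761·-6.2713 = +38.8046 (running +116.6183)
Area = |Σ|/2 = |116.6183|/2 = 58.3091

Area at t=0.863: 58.3091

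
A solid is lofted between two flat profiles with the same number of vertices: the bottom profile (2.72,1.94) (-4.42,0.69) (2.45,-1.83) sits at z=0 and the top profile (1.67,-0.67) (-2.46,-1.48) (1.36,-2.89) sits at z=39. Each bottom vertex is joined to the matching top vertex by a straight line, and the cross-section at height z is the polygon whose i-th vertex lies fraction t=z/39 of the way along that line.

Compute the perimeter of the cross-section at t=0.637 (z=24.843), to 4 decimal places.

Perimeter at t=0.637: 13.3603

Cross-section at t=0.637: each vertex is (1-t)·p0[i] + t·p1[i].
  v1: (1-0.637)·(2.72,1.94) + 0.637·(1.67,-0.67) = (2.0511,0.2774)
  v2: (1-0.637)·(-4.42,0.69) + 0.637·(-2.46,-1.48) = (-3.1715,-0.6923)
  v3: (1-0.637)·(2.45,-1.83) + 0.637·(1.36,-2.89) = (1.7557,-2.5052)
Perimeter = Σ |v_{i+1} − v_i|:
  edge 1→2: √(-5.2226² + -0.9697²) = 5.3119 (running 5.3119)
  edge 2→3: √(4.9272² + -1.8129²) = 5.2501 (running 10.5620)
  edge 3→1: √(0.2955² + 2.7827²) = 2.7983 (running 13.3603)
Perimeter = 13.3603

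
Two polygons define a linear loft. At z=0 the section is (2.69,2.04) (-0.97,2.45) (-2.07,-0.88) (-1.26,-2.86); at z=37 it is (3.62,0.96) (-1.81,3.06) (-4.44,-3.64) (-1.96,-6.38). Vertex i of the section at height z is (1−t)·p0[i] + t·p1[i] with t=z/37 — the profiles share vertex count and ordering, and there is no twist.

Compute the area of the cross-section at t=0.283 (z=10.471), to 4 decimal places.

Area at t=0.283: 18.0197

Cross-section at t=0.283: each vertex is (1-t)·p0[i] + t·p1[i].
  v1: (1-0.283)·(2.69,2.04) + 0.283·(3.62,0.96) = (2.9532,1.7344)
  v2: (1-0.283)·(-0.97,2.45) + 0.283·(-1.81,3.06) = (-1.2077,2.6226)
  v3: (1-0.283)·(-2.07,-0.88) + 0.283·(-4.44,-3.64) = (-2.7407,-1.6611)
  v4: (1-0.283)·(-1.26,-2.86) + 0.283·(-1.96,-6.38) = (-1.4581,-3.8562)
Shoelace sum Σ(x_i·y_{i+1} − x_{i+1}·y_i):
  i=1: 2.9532·2.6226 − -1.2077·1.7344 = +9.8397 (running +9.8397)
  i=2: -1.2077·-1.6611 − -2.7407·2.6226 = +9.1940 (running +19.0337)
  i=3: -2.7407·-3.8562 − -1.4581·-1.6611 = +8.1466 (running +27.1803)
  i=4: -1.4581·1.7344 − 2.9532·-3.8562 = +8.8591 (running +36.0394)
Area = |Σ|/2 = |36.0394|/2 = 18.0197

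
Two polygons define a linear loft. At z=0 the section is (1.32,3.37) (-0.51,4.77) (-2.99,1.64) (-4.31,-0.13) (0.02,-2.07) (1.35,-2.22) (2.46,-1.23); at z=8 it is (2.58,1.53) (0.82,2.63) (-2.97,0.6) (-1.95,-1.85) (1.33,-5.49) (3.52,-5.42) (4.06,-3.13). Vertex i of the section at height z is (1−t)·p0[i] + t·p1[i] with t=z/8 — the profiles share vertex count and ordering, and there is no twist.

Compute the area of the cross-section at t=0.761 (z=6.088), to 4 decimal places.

Area at t=0.761: 33.6431

Cross-section at t=0.761: each vertex is (1-t)·p0[i] + t·p1[i].
  v1: (1-0.761)·(1.32,3.37) + 0.761·(2.58,1.53) = (2.2789,1.9698)
  v2: (1-0.761)·(-0.51,4.77) + 0.761·(0.82,2.63) = (0.5021,3.1415)
  v3: (1-0.761)·(-2.99,1.64) + 0.761·(-2.97,0.6) = (-2.9748,0.8486)
  v4: (1-0.761)·(-4.31,-0.13) + 0.761·(-1.95,-1.85) = (-2.5140,-1.4389)
  v5: (1-0.761)·(0.02,-2.07) + 0.761·(1.33,-5.49) = (1.0169,-4.6726)
  v6: (1-0.761)·(1.35,-2.22) + 0.761·(3.52,-5.42) = (3.0014,-4.6552)
  v7: (1-0.761)·(2.46,-1.23) + 0.761·(4.06,-3.13) = (3.6776,-2.6759)
Shoelace sum Σ(x_i·y_{i+1} − x_{i+1}·y_i):
  i=1: 2.2789·3.1415 − 0.5021·1.9698 = +6.1699 (running +6.1699)
  i=2: 0.5021·0.8486 − -2.9748·3.1415 = +9.7712 (running +15.9411)
  i=3: -2.9748·-1.4389 − -2.5140·0.8486 = +6.4138 (running +22.3549)
  i=4: -2.5140·-4.6726 − 1.0169·-1.4389 = +13.2104 (running +35.5653)
  i=5: 1.0169·-4.6552 − 3.0014·-4.6726 = +9.2903 (running +44.8556)
  i=6: 3.0014·-2.6759 − 3.6776·-4.6552 = +9.0886 (running +53.9442)
  i=7: 3.6776·1.9698 − 2.2789·-2.6759 = +13.3420 (running +67.2862)
Area = |Σ|/2 = |67.2862|/2 = 33.6431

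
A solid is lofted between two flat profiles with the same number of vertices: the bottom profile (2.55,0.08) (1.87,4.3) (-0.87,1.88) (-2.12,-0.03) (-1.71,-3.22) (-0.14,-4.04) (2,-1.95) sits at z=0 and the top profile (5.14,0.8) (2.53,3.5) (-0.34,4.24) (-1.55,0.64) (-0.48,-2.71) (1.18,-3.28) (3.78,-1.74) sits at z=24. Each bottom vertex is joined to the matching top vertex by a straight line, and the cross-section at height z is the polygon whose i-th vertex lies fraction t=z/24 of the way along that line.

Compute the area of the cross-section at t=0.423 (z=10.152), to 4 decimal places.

Area at t=0.423: 28.2667

Cross-section at t=0.423: each vertex is (1-t)·p0[i] + t·p1[i].
  v1: (1-0.423)·(2.55,0.08) + 0.423·(5.14,0.8) = (3.6456,0.3846)
  v2: (1-0.423)·(1.87,4.3) + 0.423·(2.53,3.5) = (2.1492,3.9616)
  v3: (1-0.423)·(-0.87,1.88) + 0.423·(-0.34,4.24) = (-0.6458,2.8783)
  v4: (1-0.423)·(-2.12,-0.03) + 0.423·(-1.55,0.64) = (-1.8789,0.2534)
  v5: (1-0.423)·(-1.71,-3.22) + 0.423·(-0.48,-2.71) = (-1.1897,-3.0043)
  v6: (1-0.423)·(-0.14,-4.04) + 0.423·(1.18,-3.28) = (0.4184,-3.7185)
  v7: (1-0.423)·(2,-1.95) + 0.423·(3.78,-1.74) = (2.7529,-1.8612)
Shoelace sum Σ(x_i·y_{i+1} − x_{i+1}·y_i):
  i=1: 3.6456·3.9616 − 2.1492·0.3846 = +13.6158 (running +13.6158)
  i=2: 2.1492·2.8783 − -0.6458·3.9616 = +8.7444 (running +22.3602)
  i=3: -0.6458·0.2534 − -1.8789·2.8783 = +5.2443 (running +27.6045)
  i=4: -1.8789·-3.0043 − -1.1897·0.2534 = +5.9462 (running +33.5507)
  i=5: -1.1897·-3.7185 − 0.4184·-3.0043 = +5.6808 (running +39.2315)
  i=6: 0.4184·-1.8612 − 2.7529·-3.7185 = +9.4582 (running +48.6897)
  i=7: 2.7529·0.3846 − 3.6456·-1.8612 = +7.8437 (running +56.5334)
Area = |Σ|/2 = |56.5334|/2 = 28.2667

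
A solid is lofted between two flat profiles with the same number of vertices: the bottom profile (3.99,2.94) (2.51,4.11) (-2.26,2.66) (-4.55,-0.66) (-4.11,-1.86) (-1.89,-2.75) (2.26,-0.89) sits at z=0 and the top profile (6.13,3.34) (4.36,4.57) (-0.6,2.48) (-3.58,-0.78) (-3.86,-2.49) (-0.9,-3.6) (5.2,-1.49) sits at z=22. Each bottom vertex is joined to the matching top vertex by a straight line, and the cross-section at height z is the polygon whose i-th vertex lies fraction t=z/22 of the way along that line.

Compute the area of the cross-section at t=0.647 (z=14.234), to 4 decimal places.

Cross-section at t=0.647: each vertex is (1-t)·p0[i] + t·p1[i].
  v1: (1-0.647)·(3.99,2.94) + 0.647·(6.13,3.34) = (5.3746,3.1988)
  v2: (1-0.647)·(2.51,4.11) + 0.647·(4.36,4.57) = (3.7069,4.4076)
  v3: (1-0.647)·(-2.26,2.66) + 0.647·(-0.6,2.48) = (-1.1860,2.5435)
  v4: (1-0.647)·(-4.55,-0.66) + 0.647·(-3.58,-0.78) = (-3.9224,-0.7376)
  v5: (1-0.647)·(-4.11,-1.86) + 0.647·(-3.86,-2.49) = (-3.9482,-2.2676)
  v6: (1-0.647)·(-1.89,-2.75) + 0.647·(-0.9,-3.6) = (-1.2495,-3.2999)
  v7: (1-0.647)·(2.26,-0.89) + 0.647·(5.2,-1.49) = (4.1622,-1.2782)
Shoelace sum Σ(x_i·y_{i+1} − x_{i+1}·y_i):
  i=1: 5.3746·4.4076 − 3.7069·3.1988 = +11.8313 (running +11.8313)
  i=2: 3.7069·2.5435 − -1.1860·4.4076 = +14.6561 (running +26.4874)
  i=3: -1.1860·-0.7376 − -3.9224·2.5435 = +10.8516 (running +37.3391)
  i=4: -3.9224·-2.2676 − -3.9482·-0.7376 = +5.9821 (running +43.3212)
  i=5: -3.9482·-3.2999 − -1.2495·-2.2676 = +10.1957 (running +53.5169)
  i=6: -1.2495·-1.2782 − 4.1622·-3.2999 = +15.3321 (running +68.8490)
  i=7: 4.1622·3.1988 − 5.3746·-1.2782 = +20.1838 (running +89.0327)
Area = |Σ|/2 = |89.0327|/2 = 44.5164

Area at t=0.647: 44.5164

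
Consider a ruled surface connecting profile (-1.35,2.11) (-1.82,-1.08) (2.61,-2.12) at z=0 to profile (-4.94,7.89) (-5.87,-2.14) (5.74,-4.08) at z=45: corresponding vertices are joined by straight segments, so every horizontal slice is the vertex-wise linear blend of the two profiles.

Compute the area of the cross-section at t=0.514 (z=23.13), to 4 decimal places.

Cross-section at t=0.514: each vertex is (1-t)·p0[i] + t·p1[i].
  v1: (1-0.514)·(-1.35,2.11) + 0.514·(-4.94,7.89) = (-3.1953,5.0809)
  v2: (1-0.514)·(-1.82,-1.08) + 0.514·(-5.87,-2.14) = (-3.9017,-1.6248)
  v3: (1-0.514)·(2.61,-2.12) + 0.514·(5.74,-4.08) = (4.2188,-3.1274)
Shoelace sum Σ(x_i·y_{i+1} − x_{i+1}·y_i):
  i=1: -3.1953·-1.6248 − -3.9017·5.0809 = +25.0160 (running +25.0160)
  i=2: -3.9017·-3.1274 − 4.2188·-1.6248 = +19.0572 (running +44.0733)
  i=3: 4.2188·5.0809 − -3.1953·-3.1274 = +11.4425 (running +55.5158)
Area = |Σ|/2 = |55.5158|/2 = 27.7579

Area at t=0.514: 27.7579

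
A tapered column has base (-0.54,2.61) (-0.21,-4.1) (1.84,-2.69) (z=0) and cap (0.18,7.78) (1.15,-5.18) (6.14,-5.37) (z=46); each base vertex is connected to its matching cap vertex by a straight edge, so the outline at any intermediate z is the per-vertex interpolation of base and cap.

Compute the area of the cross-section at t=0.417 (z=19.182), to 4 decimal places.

Area at t=0.417: 15.4816

Cross-section at t=0.417: each vertex is (1-t)·p0[i] + t·p1[i].
  v1: (1-0.417)·(-0.54,2.61) + 0.417·(0.18,7.78) = (-0.2398,4.7659)
  v2: (1-0.417)·(-0.21,-4.1) + 0.417·(1.15,-5.18) = (0.3571,-4.5504)
  v3: (1-0.417)·(1.84,-2.69) + 0.417·(6.14,-5.37) = (3.6331,-3.8076)
Shoelace sum Σ(x_i·y_{i+1} − x_{i+1}·y_i):
  i=1: -0.2398·-4.5504 − 0.3571·4.7659 = -0.6110 (running -0.6110)
  i=2: 0.3571·-3.8076 − 3.6331·-4.5504 = +15.1722 (running +14.5612)
  i=3: 3.6331·4.7659 − -0.2398·-3.8076 = +16.4021 (running +30.9632)
Area = |Σ|/2 = |30.9632|/2 = 15.4816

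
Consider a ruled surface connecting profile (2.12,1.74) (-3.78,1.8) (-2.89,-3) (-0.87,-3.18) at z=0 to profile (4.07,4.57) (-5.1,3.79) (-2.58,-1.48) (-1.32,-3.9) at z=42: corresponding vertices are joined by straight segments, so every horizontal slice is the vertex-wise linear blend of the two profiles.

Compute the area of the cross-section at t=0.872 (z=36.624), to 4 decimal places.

Area at t=0.872: 34.4352

Cross-section at t=0.872: each vertex is (1-t)·p0[i] + t·p1[i].
  v1: (1-0.872)·(2.12,1.74) + 0.872·(4.07,4.57) = (3.8204,4.2078)
  v2: (1-0.872)·(-3.78,1.8) + 0.872·(-5.1,3.79) = (-4.9310,3.5353)
  v3: (1-0.872)·(-2.89,-3) + 0.872·(-2.58,-1.48) = (-2.6197,-1.6746)
  v4: (1-0.872)·(-0.87,-3.18) + 0.872·(-1.32,-3.9) = (-1.2624,-3.8078)
Shoelace sum Σ(x_i·y_{i+1} − x_{i+1}·y_i):
  i=1: 3.8204·3.5353 − -4.9310·4.2078 = +34.2548 (running +34.2548)
  i=2: -4.9310·-1.6746 − -2.6197·3.5353 = +17.5186 (running +51.7734)
  i=3: -2.6197·-3.8078 − -1.2624·-1.6746 = +7.8614 (running +59.6348)
  i=4: -1.2624·4.2078 − 3.8204·-3.8078 = +9.2356 (running +68.8704)
Area = |Σ|/2 = |68.8704|/2 = 34.4352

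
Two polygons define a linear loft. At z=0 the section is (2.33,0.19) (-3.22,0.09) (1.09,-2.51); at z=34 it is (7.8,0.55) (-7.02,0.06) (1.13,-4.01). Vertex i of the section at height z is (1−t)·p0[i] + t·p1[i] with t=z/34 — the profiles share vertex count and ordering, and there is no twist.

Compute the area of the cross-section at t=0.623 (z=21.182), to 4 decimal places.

Area at t=0.623: 21.0580

Cross-section at t=0.623: each vertex is (1-t)·p0[i] + t·p1[i].
  v1: (1-0.623)·(2.33,0.19) + 0.623·(7.8,0.55) = (5.7378,0.4143)
  v2: (1-0.623)·(-3.22,0.09) + 0.623·(-7.02,0.06) = (-5.5874,0.0713)
  v3: (1-0.623)·(1.09,-2.51) + 0.623·(1.13,-4.01) = (1.1149,-3.4445)
Shoelace sum Σ(x_i·y_{i+1} − x_{i+1}·y_i):
  i=1: 5.7378·0.0713 − -5.5874·0.4143 = +2.7239 (running +2.7239)
  i=2: -5.5874·-3.4445 − 1.1149·0.0713 = +19.1663 (running +21.8902)
  i=3: 1.1149·0.4143 − 5.7378·-3.4445 = +20.2258 (running +42.1160)
Area = |Σ|/2 = |42.1160|/2 = 21.0580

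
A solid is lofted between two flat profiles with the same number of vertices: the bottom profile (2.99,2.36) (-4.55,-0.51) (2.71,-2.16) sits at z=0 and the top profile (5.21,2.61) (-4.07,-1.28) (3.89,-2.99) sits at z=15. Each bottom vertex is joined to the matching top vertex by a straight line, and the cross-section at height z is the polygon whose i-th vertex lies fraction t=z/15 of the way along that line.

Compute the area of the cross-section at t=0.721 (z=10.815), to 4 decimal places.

Cross-section at t=0.721: each vertex is (1-t)·p0[i] + t·p1[i].
  v1: (1-0.721)·(2.99,2.36) + 0.721·(5.21,2.61) = (4.5906,2.5402)
  v2: (1-0.721)·(-4.55,-0.51) + 0.721·(-4.07,-1.28) = (-4.2039,-1.0652)
  v3: (1-0.721)·(2.71,-2.16) + 0.721·(3.89,-2.99) = (3.5608,-2.7584)
Shoelace sum Σ(x_i·y_{i+1} − x_{i+1}·y_i):
  i=1: 4.5906·-1.0652 − -4.2039·2.5402 = +5.7892 (running +5.7892)
  i=2: -4.2039·-2.7584 − 3.5608·-1.0652 = +15.3891 (running +21.1783)
  i=3: 3.5608·2.5402 − 4.5906·-2.7584 = +21.7082 (running +42.8864)
Area = |Σ|/2 = |42.8864|/2 = 21.4432

Area at t=0.721: 21.4432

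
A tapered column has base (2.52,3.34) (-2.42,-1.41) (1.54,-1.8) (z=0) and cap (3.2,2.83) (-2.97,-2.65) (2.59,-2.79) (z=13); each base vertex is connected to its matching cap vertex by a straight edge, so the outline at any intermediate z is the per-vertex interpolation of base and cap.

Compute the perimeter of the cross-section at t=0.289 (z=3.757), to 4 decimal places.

Cross-section at t=0.289: each vertex is (1-t)·p0[i] + t·p1[i].
  v1: (1-0.289)·(2.52,3.34) + 0.289·(3.2,2.83) = (2.7165,3.1926)
  v2: (1-0.289)·(-2.42,-1.41) + 0.289·(-2.97,-2.65) = (-2.5789,-1.7684)
  v3: (1-0.289)·(1.54,-1.8) + 0.289·(2.59,-2.79) = (1.8435,-2.0861)
Perimeter = Σ |v_{i+1} − v_i|:
  edge 1→2: √(-5.2955² + -4.9610²) = 7.2563 (running 7.2563)
  edge 2→3: √(4.4224² + -0.3178²) = 4.4338 (running 11.6901)
  edge 3→1: √(0.8731² + 5.2787²) = 5.3504 (running 17.0405)
Perimeter = 17.0405

Perimeter at t=0.289: 17.0405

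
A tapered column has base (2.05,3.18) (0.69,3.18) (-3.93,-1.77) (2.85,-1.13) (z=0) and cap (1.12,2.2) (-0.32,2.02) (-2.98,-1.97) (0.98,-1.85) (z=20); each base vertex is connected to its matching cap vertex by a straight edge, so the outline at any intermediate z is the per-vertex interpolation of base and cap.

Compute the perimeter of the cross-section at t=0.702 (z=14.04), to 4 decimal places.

Perimeter at t=0.702: 15.7273

Cross-section at t=0.702: each vertex is (1-t)·p0[i] + t·p1[i].
  v1: (1-0.702)·(2.05,3.18) + 0.702·(1.12,2.2) = (1.3971,2.4920)
  v2: (1-0.702)·(0.69,3.18) + 0.702·(-0.32,2.02) = (-0.0190,2.3657)
  v3: (1-0.702)·(-3.93,-1.77) + 0.702·(-2.98,-1.97) = (-3.2631,-1.9104)
  v4: (1-0.702)·(2.85,-1.13) + 0.702·(0.98,-1.85) = (1.5373,-1.6354)
Perimeter = Σ |v_{i+1} − v_i|:
  edge 1→2: √(-1.4162² + -0.1264²) = 1.4218 (running 1.4218)
  edge 2→3: √(-3.2441² + -4.2761²) = 5.3674 (running 6.7892)
  edge 3→4: √(4.8004² + 0.2750²) = 4.8082 (running 11.5974)
  edge 4→1: √(-0.1401² + 4.1275²) = 4.1299 (running 15.7273)
Perimeter = 15.7273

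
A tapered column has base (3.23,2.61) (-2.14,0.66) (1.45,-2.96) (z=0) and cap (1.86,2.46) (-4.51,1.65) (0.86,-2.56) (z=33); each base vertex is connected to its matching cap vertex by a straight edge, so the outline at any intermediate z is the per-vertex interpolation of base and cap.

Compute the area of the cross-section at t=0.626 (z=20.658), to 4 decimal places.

Area at t=0.626: 14.8681

Cross-section at t=0.626: each vertex is (1-t)·p0[i] + t·p1[i].
  v1: (1-0.626)·(3.23,2.61) + 0.626·(1.86,2.46) = (2.3724,2.5161)
  v2: (1-0.626)·(-2.14,0.66) + 0.626·(-4.51,1.65) = (-3.6236,1.2797)
  v3: (1-0.626)·(1.45,-2.96) + 0.626·(0.86,-2.56) = (1.0807,-2.7096)
Shoelace sum Σ(x_i·y_{i+1} − x_{i+1}·y_i):
  i=1: 2.3724·1.2797 − -3.6236·2.5161 = +12.1534 (running +12.1534)
  i=2: -3.6236·-2.7096 − 1.0807·1.2797 = +8.4356 (running +20.5890)
  i=3: 1.0807·2.5161 − 2.3724·-2.7096 = +9.1472 (running +29.7363)
Area = |Σ|/2 = |29.7363|/2 = 14.8681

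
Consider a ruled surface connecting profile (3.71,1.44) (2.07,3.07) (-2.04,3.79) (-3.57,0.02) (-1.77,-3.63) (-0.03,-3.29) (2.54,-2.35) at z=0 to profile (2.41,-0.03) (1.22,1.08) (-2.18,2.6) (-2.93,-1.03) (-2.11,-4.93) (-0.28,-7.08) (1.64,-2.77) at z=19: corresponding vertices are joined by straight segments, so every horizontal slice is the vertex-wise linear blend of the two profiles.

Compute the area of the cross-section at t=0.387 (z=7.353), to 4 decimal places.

Area at t=0.387: 35.2856

Cross-section at t=0.387: each vertex is (1-t)·p0[i] + t·p1[i].
  v1: (1-0.387)·(3.71,1.44) + 0.387·(2.41,-0.03) = (3.2069,0.8711)
  v2: (1-0.387)·(2.07,3.07) + 0.387·(1.22,1.08) = (1.7410,2.2999)
  v3: (1-0.387)·(-2.04,3.79) + 0.387·(-2.18,2.6) = (-2.0942,3.3295)
  v4: (1-0.387)·(-3.57,0.02) + 0.387·(-2.93,-1.03) = (-3.3223,-0.3864)
  v5: (1-0.387)·(-1.77,-3.63) + 0.387·(-2.11,-4.93) = (-1.9016,-4.1331)
  v6: (1-0.387)·(-0.03,-3.29) + 0.387·(-0.28,-7.08) = (-0.1268,-4.7567)
  v7: (1-0.387)·(2.54,-2.35) + 0.387·(1.64,-2.77) = (2.1917,-2.5125)
Shoelace sum Σ(x_i·y_{i+1} − x_{i+1}·y_i):
  i=1: 3.2069·2.2999 − 1.7410·0.8711 = +5.8588 (running +5.8588)
  i=2: 1.7410·3.3295 − -2.0942·2.2999 = +10.6131 (running +16.4719)
  i=3: -2.0942·-0.3864 − -3.3223·3.3295 = +11.8707 (running +28.3426)
  i=4: -3.3223·-4.1331 − -1.9016·-0.3864 = +12.9968 (running +41.3394)
  i=5: -1.9016·-4.7567 − -0.1268·-4.1331 = +8.5214 (running +49.8608)
  i=6: -0.1268·-2.5125 − 2.1917·-4.7567 = +10.7438 (running +60.6046)
  i=7: 2.1917·0.8711 − 3.2069·-2.5125 = +9.9667 (running +70.5713)
Area = |Σ|/2 = |70.5713|/2 = 35.2856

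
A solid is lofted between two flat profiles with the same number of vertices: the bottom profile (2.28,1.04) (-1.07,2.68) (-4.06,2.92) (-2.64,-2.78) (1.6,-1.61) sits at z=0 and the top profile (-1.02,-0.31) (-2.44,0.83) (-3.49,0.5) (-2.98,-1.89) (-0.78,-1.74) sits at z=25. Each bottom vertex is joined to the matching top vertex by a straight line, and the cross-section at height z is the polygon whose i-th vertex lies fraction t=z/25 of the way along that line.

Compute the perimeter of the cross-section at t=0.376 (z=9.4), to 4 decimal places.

Cross-section at t=0.376: each vertex is (1-t)·p0[i] + t·p1[i].
  v1: (1-0.376)·(2.28,1.04) + 0.376·(-1.02,-0.31) = (1.0392,0.5324)
  v2: (1-0.376)·(-1.07,2.68) + 0.376·(-2.44,0.83) = (-1.5851,1.9844)
  v3: (1-0.376)·(-4.06,2.92) + 0.376·(-3.49,0.5) = (-3.8457,2.0101)
  v4: (1-0.376)·(-2.64,-2.78) + 0.376·(-2.98,-1.89) = (-2.7678,-2.4454)
  v5: (1-0.376)·(1.6,-1.61) + 0.376·(-0.78,-1.74) = (0.7051,-1.6589)
Perimeter = Σ |v_{i+1} − v_i|:
  edge 1→2: √(-2.6243² + 1.4520²) = 2.9992 (running 2.9992)
  edge 2→3: √(-2.2606² + 0.0257²) = 2.2607 (running 5.2599)
  edge 3→4: √(1.0778² + -4.4554²) = 4.5840 (running 9.8439)
  edge 4→5: √(3.4730² + 0.7865²) = 3.5609 (running 13.4048)
  edge 5→1: √(0.3341² + 2.1913²) = 2.2166 (running 15.6214)
Perimeter = 15.6214

Perimeter at t=0.376: 15.6214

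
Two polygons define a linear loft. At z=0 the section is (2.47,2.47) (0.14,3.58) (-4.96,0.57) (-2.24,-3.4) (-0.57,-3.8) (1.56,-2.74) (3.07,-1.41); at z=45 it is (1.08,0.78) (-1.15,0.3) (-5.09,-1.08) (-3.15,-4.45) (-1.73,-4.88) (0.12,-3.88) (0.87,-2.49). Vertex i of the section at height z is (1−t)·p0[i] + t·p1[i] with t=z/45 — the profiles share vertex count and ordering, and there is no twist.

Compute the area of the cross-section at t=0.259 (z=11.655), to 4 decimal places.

Cross-section at t=0.259: each vertex is (1-t)·p0[i] + t·p1[i].
  v1: (1-0.259)·(2.47,2.47) + 0.259·(1.08,0.78) = (2.1100,2.0323)
  v2: (1-0.259)·(0.14,3.58) + 0.259·(-1.15,0.3) = (-0.1941,2.7305)
  v3: (1-0.259)·(-4.96,0.57) + 0.259·(-5.09,-1.08) = (-4.9937,0.1426)
  v4: (1-0.259)·(-2.24,-3.4) + 0.259·(-3.15,-4.45) = (-2.4757,-3.6720)
  v5: (1-0.259)·(-0.57,-3.8) + 0.259·(-1.73,-4.88) = (-0.8704,-4.0797)
  v6: (1-0.259)·(1.56,-2.74) + 0.259·(0.12,-3.88) = (1.1870,-3.0353)
  v7: (1-0.259)·(3.07,-1.41) + 0.259·(0.87,-2.49) = (2.5002,-1.6897)
Shoelace sum Σ(x_i·y_{i+1} − x_{i+1}·y_i):
  i=1: 2.1100·2.7305 − -0.1941·2.0323 = +6.1558 (running +6.1558)
  i=2: -0.1941·0.1426 − -4.9937·2.7305 = +13.6074 (running +19.7632)
  i=3: -4.9937·-3.6720 − -2.4757·0.1426 = +18.6897 (running +38.4529)
  i=4: -2.4757·-4.0797 − -0.8704·-3.6720 = +6.9039 (running +45.3568)
  i=5: -0.8704·-3.0353 − 1.1870·-4.0797 = +7.4848 (running +52.8416)
  i=6: 1.1870·-1.6897 − 2.5002·-3.0353 = +5.5830 (running +58.4246)
  i=7: 2.5002·2.0323 − 2.1100·-1.6897 = +8.6464 (running +67.0710)
Area = |Σ|/2 = |67.0710|/2 = 33.5355

Area at t=0.259: 33.5355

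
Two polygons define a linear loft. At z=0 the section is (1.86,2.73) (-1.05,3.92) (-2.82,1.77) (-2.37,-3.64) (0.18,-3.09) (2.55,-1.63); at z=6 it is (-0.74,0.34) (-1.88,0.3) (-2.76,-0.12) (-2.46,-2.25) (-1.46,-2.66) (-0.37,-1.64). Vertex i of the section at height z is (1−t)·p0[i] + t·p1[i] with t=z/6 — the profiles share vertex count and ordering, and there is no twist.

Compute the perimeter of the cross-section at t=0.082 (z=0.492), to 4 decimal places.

Perimeter at t=0.082: 20.1216

Cross-section at t=0.082: each vertex is (1-t)·p0[i] + t·p1[i].
  v1: (1-0.082)·(1.86,2.73) + 0.082·(-0.74,0.34) = (1.6468,2.5340)
  v2: (1-0.082)·(-1.05,3.92) + 0.082·(-1.88,0.3) = (-1.1181,3.6232)
  v3: (1-0.082)·(-2.82,1.77) + 0.082·(-2.76,-0.12) = (-2.8151,1.6150)
  v4: (1-0.082)·(-2.37,-3.64) + 0.082·(-2.46,-2.25) = (-2.3774,-3.5260)
  v5: (1-0.082)·(0.18,-3.09) + 0.082·(-1.46,-2.66) = (0.0455,-3.0547)
  v6: (1-0.082)·(2.55,-1.63) + 0.082·(-0.37,-1.64) = (2.3106,-1.6308)
Perimeter = Σ |v_{i+1} − v_i|:
  edge 1→2: √(-2.7649² + 1.0891²) = 2.9716 (running 2.9716)
  edge 2→3: √(-1.6970² + -2.0081²) = 2.6292 (running 5.6008)
  edge 3→4: √(0.4377² + -5.1410²) = 5.1596 (running 10.7604)
  edge 4→5: √(2.4229² + 0.4713²) = 2.4683 (running 13.2288)
  edge 5→6: √(2.2650² + 1.4239²) = 2.6754 (running 15.9042)
  edge 6→1: √(-0.6638² + 4.1648²) = 4.2174 (running 20.1216)
Perimeter = 20.1216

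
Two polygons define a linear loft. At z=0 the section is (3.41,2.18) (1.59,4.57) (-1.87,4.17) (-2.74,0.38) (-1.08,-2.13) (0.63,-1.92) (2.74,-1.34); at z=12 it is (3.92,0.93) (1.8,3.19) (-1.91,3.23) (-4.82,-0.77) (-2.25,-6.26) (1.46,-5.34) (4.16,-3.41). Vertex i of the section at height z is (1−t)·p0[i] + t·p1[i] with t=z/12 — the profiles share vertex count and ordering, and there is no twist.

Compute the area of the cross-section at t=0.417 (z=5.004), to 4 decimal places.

Cross-section at t=0.417: each vertex is (1-t)·p0[i] + t·p1[i].
  v1: (1-0.417)·(3.41,2.18) + 0.417·(3.92,0.93) = (3.6227,1.6587)
  v2: (1-0.417)·(1.59,4.57) + 0.417·(1.8,3.19) = (1.6776,3.9945)
  v3: (1-0.417)·(-1.87,4.17) + 0.417·(-1.91,3.23) = (-1.8867,3.7780)
  v4: (1-0.417)·(-2.74,0.38) + 0.417·(-4.82,-0.77) = (-3.6074,-0.0995)
  v5: (1-0.417)·(-1.08,-2.13) + 0.417·(-2.25,-6.26) = (-1.5679,-3.8522)
  v6: (1-0.417)·(0.63,-1.92) + 0.417·(1.46,-5.34) = (0.9761,-3.3461)
  v7: (1-0.417)·(2.74,-1.34) + 0.417·(4.16,-3.41) = (3.3321,-2.2032)
Shoelace sum Σ(x_i·y_{i+1} − x_{i+1}·y_i):
  i=1: 3.6227·3.9945 − 1.6776·1.6587 = +11.6882 (running +11.6882)
  i=2: 1.6776·3.7780 − -1.8867·3.9945 = +13.8743 (running +25.5625)
  i=3: -1.8867·-0.0995 − -3.6074·3.7780 = +13.8165 (running +39.3790)
  i=4: -3.6074·-3.8522 − -1.5679·-0.0995 = +13.7402 (running +53.1193)
  i=5: -1.5679·-3.3461 − 0.9761·-3.8522 = +9.0066 (running +62.1258)
  i=6: 0.9761·-2.2032 − 3.3321·-3.3461 = +8.9993 (running +71.1251)
  i=7: 3.3321·1.6587 − 3.6227·-2.2032 = +13.5086 (running +84.6337)
Area = |Σ|/2 = |84.6337|/2 = 42.3168

Area at t=0.417: 42.3168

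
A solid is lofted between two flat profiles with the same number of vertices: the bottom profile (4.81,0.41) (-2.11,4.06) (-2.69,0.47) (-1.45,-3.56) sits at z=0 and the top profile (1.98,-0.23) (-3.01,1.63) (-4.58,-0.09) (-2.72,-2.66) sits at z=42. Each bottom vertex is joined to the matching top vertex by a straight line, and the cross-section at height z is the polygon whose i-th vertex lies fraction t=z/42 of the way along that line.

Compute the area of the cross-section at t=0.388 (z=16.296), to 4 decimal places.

Cross-section at t=0.388: each vertex is (1-t)·p0[i] + t·p1[i].
  v1: (1-0.388)·(4.81,0.41) + 0.388·(1.98,-0.23) = (3.7120,0.1617)
  v2: (1-0.388)·(-2.11,4.06) + 0.388·(-3.01,1.63) = (-2.4592,3.1172)
  v3: (1-0.388)·(-2.69,0.47) + 0.388·(-4.58,-0.09) = (-3.4233,0.2527)
  v4: (1-0.388)·(-1.45,-3.56) + 0.388·(-2.72,-2.66) = (-1.9428,-3.2108)
Shoelace sum Σ(x_i·y_{i+1} − x_{i+1}·y_i):
  i=1: 3.7120·3.1172 − -2.4592·0.1617 = +11.9684 (running +11.9684)
  i=2: -2.4592·0.2527 − -3.4233·3.1172 = +10.0495 (running +22.0179)
  i=3: -3.4233·-3.2108 − -1.9428·0.2527 = +11.4826 (running +33.5005)
  i=4: -1.9428·0.1617 − 3.7120·-3.2108 = +11.6043 (running +45.1047)
Area = |Σ|/2 = |45.1047|/2 = 22.5524

Area at t=0.388: 22.5524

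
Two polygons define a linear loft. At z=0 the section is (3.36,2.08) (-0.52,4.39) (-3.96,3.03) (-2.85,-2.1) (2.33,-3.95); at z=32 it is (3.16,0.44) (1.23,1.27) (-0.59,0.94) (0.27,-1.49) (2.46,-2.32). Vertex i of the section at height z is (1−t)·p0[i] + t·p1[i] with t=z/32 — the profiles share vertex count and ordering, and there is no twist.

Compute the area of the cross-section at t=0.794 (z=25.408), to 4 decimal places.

Area at t=0.794: 13.4979

Cross-section at t=0.794: each vertex is (1-t)·p0[i] + t·p1[i].
  v1: (1-0.794)·(3.36,2.08) + 0.794·(3.16,0.44) = (3.2012,0.7778)
  v2: (1-0.794)·(-0.52,4.39) + 0.794·(1.23,1.27) = (0.8695,1.9127)
  v3: (1-0.794)·(-3.96,3.03) + 0.794·(-0.59,0.94) = (-1.2842,1.3705)
  v4: (1-0.794)·(-2.85,-2.1) + 0.794·(0.27,-1.49) = (-0.3727,-1.6157)
  v5: (1-0.794)·(2.33,-3.95) + 0.794·(2.46,-2.32) = (2.4332,-2.6558)
Shoelace sum Σ(x_i·y_{i+1} − x_{i+1}·y_i):
  i=1: 3.2012·1.9127 − 0.8695·0.7778 = +5.4467 (running +5.4467)
  i=2: 0.8695·1.3705 − -1.2842·1.9127 = +3.6480 (running +9.0947)
  i=3: -1.2842·-1.6157 − -0.3727·1.3705 = +2.5857 (running +11.6804)
  i=4: -0.3727·-2.6558 − 2.4332·-1.6157 = +4.9211 (running +16.6015)
  i=5: 2.4332·0.7778 − 3.2012·-2.6558 = +10.3943 (running +26.9959)
Area = |Σ|/2 = |26.9959|/2 = 13.4979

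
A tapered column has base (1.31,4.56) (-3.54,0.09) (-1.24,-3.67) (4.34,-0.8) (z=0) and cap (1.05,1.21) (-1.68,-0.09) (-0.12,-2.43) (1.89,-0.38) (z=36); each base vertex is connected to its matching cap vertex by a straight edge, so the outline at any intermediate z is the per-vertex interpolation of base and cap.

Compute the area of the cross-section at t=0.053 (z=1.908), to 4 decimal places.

Cross-section at t=0.053: each vertex is (1-t)·p0[i] + t·p1[i].
  v1: (1-0.053)·(1.31,4.56) + 0.053·(1.05,1.21) = (1.2962,4.3824)
  v2: (1-0.053)·(-3.54,0.09) + 0.053·(-1.68,-0.09) = (-3.4414,0.0805)
  v3: (1-0.053)·(-1.24,-3.67) + 0.053·(-0.12,-2.43) = (-1.1806,-3.6043)
  v4: (1-0.053)·(4.34,-0.8) + 0.053·(1.89,-0.38) = (4.2101,-0.7777)
Shoelace sum Σ(x_i·y_{i+1} − x_{i+1}·y_i):
  i=1: 1.2962·0.0805 − -3.4414·4.3824 = +15.1861 (running +15.1861)
  i=2: -3.4414·-3.6043 − -1.1806·0.0805 = +12.4988 (running +27.6850)
  i=3: -1.1806·-0.7777 − 4.2101·-3.6043 = +16.0928 (running +43.7778)
  i=4: 4.2101·4.3824 − 1.2962·-0.7777 = +19.4589 (running +63.2367)
Area = |Σ|/2 = |63.2367|/2 = 31.6183

Area at t=0.053: 31.6183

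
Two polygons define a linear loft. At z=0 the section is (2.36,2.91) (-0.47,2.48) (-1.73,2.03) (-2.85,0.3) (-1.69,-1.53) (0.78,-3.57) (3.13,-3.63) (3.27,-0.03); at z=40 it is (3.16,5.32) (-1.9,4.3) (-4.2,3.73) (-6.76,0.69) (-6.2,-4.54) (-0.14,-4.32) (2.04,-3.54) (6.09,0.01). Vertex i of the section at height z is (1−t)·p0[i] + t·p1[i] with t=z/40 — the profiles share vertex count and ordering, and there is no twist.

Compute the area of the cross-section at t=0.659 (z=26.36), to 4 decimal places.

Area at t=0.659: 65.9462

Cross-section at t=0.659: each vertex is (1-t)·p0[i] + t·p1[i].
  v1: (1-0.659)·(2.36,2.91) + 0.659·(3.16,5.32) = (2.8872,4.4982)
  v2: (1-0.659)·(-0.47,2.48) + 0.659·(-1.9,4.3) = (-1.4124,3.6794)
  v3: (1-0.659)·(-1.73,2.03) + 0.659·(-4.2,3.73) = (-3.3577,3.1503)
  v4: (1-0.659)·(-2.85,0.3) + 0.659·(-6.76,0.69) = (-5.4267,0.5570)
  v5: (1-0.659)·(-1.69,-1.53) + 0.659·(-6.2,-4.54) = (-4.6621,-3.5136)
  v6: (1-0.659)·(0.78,-3.57) + 0.659·(-0.14,-4.32) = (0.1737,-4.0643)
  v7: (1-0.659)·(3.13,-3.63) + 0.659·(2.04,-3.54) = (2.4117,-3.5707)
  v8: (1-0.659)·(3.27,-0.03) + 0.659·(6.09,0.01) = (5.1284,-0.0036)
Shoelace sum Σ(x_i·y_{i+1} − x_{i+1}·y_i):
  i=1: 2.8872·3.6794 − -1.4124·4.4982 = +16.9762 (running +16.9762)
  i=2: -1.4124·3.1503 − -3.3577·3.6794 = +7.9050 (running +24.8812)
  i=3: -3.3577·0.5570 − -5.4267·3.1503 = +15.2254 (running +40.1066)
  i=4: -5.4267·-3.5136 − -4.6621·0.5570 = +21.6640 (running +61.7706)
  i=5: -4.6621·-4.0643 − 0.1737·-3.5136 = +19.5583 (running +81.3289)
  i=6: 0.1737·-3.5707 − 2.4117·-4.0643 = +9.1814 (running +90.5103)
  i=7: 2.4117·-0.0036 − 5.1284·-3.5707 = +18.3031 (running +108.8134)
  i=8: 5.1284·4.4982 − 2.8872·-0.0036 = +23.0789 (running +131.8923)
Area = |Σ|/2 = |131.8923|/2 = 65.9462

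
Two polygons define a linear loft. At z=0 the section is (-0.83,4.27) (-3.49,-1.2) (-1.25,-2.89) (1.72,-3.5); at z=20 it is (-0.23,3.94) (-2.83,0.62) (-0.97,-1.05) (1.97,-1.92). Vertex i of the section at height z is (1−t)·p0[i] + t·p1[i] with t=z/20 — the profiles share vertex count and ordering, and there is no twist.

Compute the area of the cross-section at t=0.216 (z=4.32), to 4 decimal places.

Area at t=0.216: 17.7097

Cross-section at t=0.216: each vertex is (1-t)·p0[i] + t·p1[i].
  v1: (1-0.216)·(-0.83,4.27) + 0.216·(-0.23,3.94) = (-0.7004,4.1987)
  v2: (1-0.216)·(-3.49,-1.2) + 0.216·(-2.83,0.62) = (-3.3474,-0.8069)
  v3: (1-0.216)·(-1.25,-2.89) + 0.216·(-0.97,-1.05) = (-1.1895,-2.4926)
  v4: (1-0.216)·(1.72,-3.5) + 0.216·(1.97,-1.92) = (1.7740,-3.1587)
Shoelace sum Σ(x_i·y_{i+1} − x_{i+1}·y_i):
  i=1: -0.7004·-0.8069 − -3.3474·4.1987 = +14.6201 (running +14.6201)
  i=2: -3.3474·-2.4926 − -1.1895·-0.8069 = +7.3839 (running +22.0040)
  i=3: -1.1895·-3.1587 − 1.7740·-2.4926 = +8.1792 (running +30.1832)
  i=4: 1.7740·4.1987 − -0.7004·-3.1587 = +5.2362 (running +35.4193)
Area = |Σ|/2 = |35.4193|/2 = 17.7097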